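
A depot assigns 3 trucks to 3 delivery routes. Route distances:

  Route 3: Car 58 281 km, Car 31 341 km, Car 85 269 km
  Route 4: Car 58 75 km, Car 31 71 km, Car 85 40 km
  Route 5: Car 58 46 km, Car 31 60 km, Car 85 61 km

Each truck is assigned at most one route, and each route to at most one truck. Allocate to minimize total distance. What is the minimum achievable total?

Min total: 381 km

Optimal: Car 58→Route 3 (281 km), Car 31→Route 5 (60 km), Car 85→Route 4 (40 km) — total 281+60+40 = 381 km.
Min-entry greedy (repeatedly take the single cheapest remaining cell) gives 427 km, worse by 46.
Next-best assignment: Car 58→Route 5, Car 31→Route 4, Car 85→Route 3 = 386 km.
Swapping Car 31↔Car 85 (Car 31→Route 4 71 km, Car 85→Route 5 61 km) adds 32.
Every other assignment is strictly worse.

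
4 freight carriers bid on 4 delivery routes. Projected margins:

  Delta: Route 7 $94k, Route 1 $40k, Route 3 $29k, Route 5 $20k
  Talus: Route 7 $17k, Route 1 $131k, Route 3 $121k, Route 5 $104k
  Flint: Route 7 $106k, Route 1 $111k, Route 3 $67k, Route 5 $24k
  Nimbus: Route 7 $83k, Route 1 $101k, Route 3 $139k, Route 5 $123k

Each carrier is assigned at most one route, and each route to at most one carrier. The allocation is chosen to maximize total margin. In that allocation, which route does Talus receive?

Optimal: Delta→Route 7 ($94k), Talus→Route 3 ($121k), Flint→Route 1 ($111k), Nimbus→Route 5 ($123k) — total 94+121+111+123 = $449k.
Max-entry greedy (repeatedly take the single best remaining cell) gives $396k, worse by 53.
Talus's own top route is Route 1 ($131k), but forcing Talus→Route 1 and reassigning the rest optimally gives only $415k — worse by 34.

Talus receives Route 3.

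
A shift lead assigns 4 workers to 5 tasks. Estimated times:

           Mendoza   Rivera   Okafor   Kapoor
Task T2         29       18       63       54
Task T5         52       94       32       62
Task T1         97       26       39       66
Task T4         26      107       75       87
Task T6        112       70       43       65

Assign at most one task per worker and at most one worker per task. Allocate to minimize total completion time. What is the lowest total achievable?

Min total: 138 min

Optimal: Mendoza→Task T4 (26 min), Rivera→Task T1 (26 min), Okafor→Task T5 (32 min), Kapoor→Task T2 (54 min) — total 26+26+32+54 = 138 min.
Min-entry greedy (repeatedly take the single cheapest remaining cell) gives 141 min, worse by 3.
No other one-to-one assignment undercuts 138 min.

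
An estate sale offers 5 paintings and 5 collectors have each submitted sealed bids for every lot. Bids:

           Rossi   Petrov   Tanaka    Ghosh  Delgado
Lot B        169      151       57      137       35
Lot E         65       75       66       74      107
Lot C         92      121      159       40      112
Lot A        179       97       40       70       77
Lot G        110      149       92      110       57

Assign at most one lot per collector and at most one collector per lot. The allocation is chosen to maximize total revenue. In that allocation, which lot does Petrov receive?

Optimal: Rossi→Lot A ($179), Petrov→Lot G ($149), Tanaka→Lot C ($159), Ghosh→Lot B ($137), Delgado→Lot E ($107) — total 179+149+159+137+107 = $731.
Max-entry greedy (repeatedly take the single best remaining cell) gives $706, worse by 25.
Next-best assignment: Rossi→Lot A, Petrov→Lot B, Tanaka→Lot C, Ghosh→Lot G, Delgado→Lot E = $706.
Swapping Tanaka↔Delgado (Tanaka→Lot E $66, Delgado→Lot C $112) loses 88.
Petrov's own top lot is Lot B ($151), but forcing Petrov→Lot B and reassigning the rest optimally gives only $706 — worse by 25.

Petrov receives Lot G.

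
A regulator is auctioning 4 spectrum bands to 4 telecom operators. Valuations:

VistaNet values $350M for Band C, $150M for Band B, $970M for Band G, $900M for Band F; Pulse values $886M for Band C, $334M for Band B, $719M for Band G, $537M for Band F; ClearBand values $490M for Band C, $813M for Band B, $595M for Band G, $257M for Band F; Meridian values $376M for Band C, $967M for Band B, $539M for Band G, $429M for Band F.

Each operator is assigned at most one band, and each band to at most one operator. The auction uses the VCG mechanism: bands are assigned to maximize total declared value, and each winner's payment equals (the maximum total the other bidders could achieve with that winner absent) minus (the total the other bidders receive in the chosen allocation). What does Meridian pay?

Meridian pays $288M.

Efficient allocation: VistaNet→Band F ($900M), Pulse→Band C ($886M), ClearBand→Band G ($595M), Meridian→Band B ($967M); total welfare W = $3348M.
Meridian receives Band B at value $967M, so the others get W − 967 = $2381M.
Without Meridian: best allocation of the remaining 3 bidders over all 4 bands is VistaNet→Band G ($970M), Pulse→Band C ($886M), ClearBand→Band B ($813M), total $2669M.
VCG payment = (others' best without Meridian) − (others' welfare with Meridian) = 2669 − 2381 = $288M.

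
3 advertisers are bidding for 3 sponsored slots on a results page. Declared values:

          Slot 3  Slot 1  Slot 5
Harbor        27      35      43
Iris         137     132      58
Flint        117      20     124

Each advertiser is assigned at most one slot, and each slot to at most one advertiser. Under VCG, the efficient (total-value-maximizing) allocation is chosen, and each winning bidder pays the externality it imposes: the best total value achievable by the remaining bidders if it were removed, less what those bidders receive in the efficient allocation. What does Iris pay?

Efficient allocation: Harbor→Slot 1 ($35), Iris→Slot 3 ($137), Flint→Slot 5 ($124); total welfare W = $296.
Iris receives Slot 3 at value $137, so the others get W − 137 = $159.
Without Iris: best allocation of the remaining 2 bidders over all 3 slots is Harbor→Slot 5 ($43), Flint→Slot 3 ($117), total $160.
VCG payment = (others' best without Iris) − (others' welfare with Iris) = 160 − 159 = $1.

Iris pays $1.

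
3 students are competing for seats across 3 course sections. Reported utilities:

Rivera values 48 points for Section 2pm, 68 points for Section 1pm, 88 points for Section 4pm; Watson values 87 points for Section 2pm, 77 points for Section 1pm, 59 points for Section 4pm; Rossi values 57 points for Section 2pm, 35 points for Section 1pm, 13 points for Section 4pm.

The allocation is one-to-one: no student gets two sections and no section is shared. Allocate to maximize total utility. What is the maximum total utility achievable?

Maximum total: 222 points

Optimal: Rivera→Section 4pm (88 points), Watson→Section 1pm (77 points), Rossi→Section 2pm (57 points) — total 88+77+57 = 222 points.
Column-greedy (each section in turn goes to its best remaining student) gives 168 points, worse by 54.
Swapping Rivera↔Rossi (Rivera→Section 2pm 48 points, Rossi→Section 4pm 13 points) loses 84.
Every other assignment is strictly worse.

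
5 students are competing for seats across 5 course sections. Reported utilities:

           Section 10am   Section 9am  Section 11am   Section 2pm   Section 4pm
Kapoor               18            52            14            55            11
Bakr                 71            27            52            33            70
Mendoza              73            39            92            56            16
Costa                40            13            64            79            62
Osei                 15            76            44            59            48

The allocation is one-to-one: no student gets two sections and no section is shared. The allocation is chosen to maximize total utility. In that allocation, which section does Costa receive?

Costa receives Section 4pm.

Optimal: Kapoor→Section 2pm (55 points), Bakr→Section 10am (71 points), Mendoza→Section 11am (92 points), Costa→Section 4pm (62 points), Osei→Section 9am (76 points) — total 55+71+92+62+76 = 356 points.
Max-entry greedy (repeatedly take the single best remaining cell) gives 329 points, worse by 27.
Next-best assignment: Kapoor→Section 9am, Bakr→Section 10am, Mendoza→Section 11am, Costa→Section 2pm, Osei→Section 4pm = 342 points.
Swapping Mendoza↔Costa (Mendoza→Section 4pm 16 points, Costa→Section 11am 64 points) loses 74.
Checked against all permutations: 356 points is optimal.
Costa's own top section is Section 2pm (79 points), but forcing Costa→Section 2pm and reassigning the rest optimally gives only 342 points — worse by 14.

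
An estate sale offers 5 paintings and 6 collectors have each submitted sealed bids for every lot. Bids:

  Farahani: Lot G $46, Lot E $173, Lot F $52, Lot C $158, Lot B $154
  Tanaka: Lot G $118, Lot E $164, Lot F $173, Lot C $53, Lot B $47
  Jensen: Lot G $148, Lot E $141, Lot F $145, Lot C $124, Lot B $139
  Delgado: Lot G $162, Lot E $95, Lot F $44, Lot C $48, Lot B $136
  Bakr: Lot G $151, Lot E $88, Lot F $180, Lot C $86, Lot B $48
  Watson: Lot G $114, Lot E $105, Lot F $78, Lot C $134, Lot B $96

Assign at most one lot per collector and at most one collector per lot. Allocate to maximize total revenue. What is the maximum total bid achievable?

Treat this as an assignment problem: match each collector to one lot.
Optimal: Delgado→Lot G ($162), Tanaka→Lot E ($164), Bakr→Lot F ($180), Farahani→Lot C ($158), Jensen→Lot B ($139) — total 162+164+180+158+139 = $803.
Max-entry greedy (repeatedly take the single best remaining cell) gives $788, worse by 15.
Next-best assignment: Delgado→Lot G, Tanaka→Lot E, Bakr→Lot F, Watson→Lot C, Farahani→Lot B = $794.
No other one-to-one assignment exceeds $803.

Max total: $803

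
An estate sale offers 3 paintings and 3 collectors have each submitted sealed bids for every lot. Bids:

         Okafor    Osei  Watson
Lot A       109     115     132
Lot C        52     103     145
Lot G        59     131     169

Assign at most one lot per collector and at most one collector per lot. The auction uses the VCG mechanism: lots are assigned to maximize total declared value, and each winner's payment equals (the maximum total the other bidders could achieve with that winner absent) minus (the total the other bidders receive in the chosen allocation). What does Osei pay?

Osei pays $24.

Efficient allocation: Okafor→Lot A ($109), Osei→Lot G ($131), Watson→Lot C ($145); total welfare W = $385.
Osei receives Lot G at value $131, so the others get W − 131 = $254.
Without Osei: best allocation of the remaining 2 bidders over all 3 lots is Okafor→Lot A ($109), Watson→Lot G ($169), total $278.
VCG payment = (others' best without Osei) − (others' welfare with Osei) = 278 − 254 = $24.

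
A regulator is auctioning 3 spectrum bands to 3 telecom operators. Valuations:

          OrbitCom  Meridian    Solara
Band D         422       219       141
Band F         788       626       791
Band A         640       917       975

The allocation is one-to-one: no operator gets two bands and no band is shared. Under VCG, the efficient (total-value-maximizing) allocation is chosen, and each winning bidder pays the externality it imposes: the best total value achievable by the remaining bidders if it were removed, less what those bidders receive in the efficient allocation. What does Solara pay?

Efficient allocation: OrbitCom→Band D ($422M), Meridian→Band A ($917M), Solara→Band F ($791M); total welfare W = $2130M.
Solara receives Band F at value $791M, so the others get W − 791 = $1339M.
Without Solara: best allocation of the remaining 2 bidders over all 3 bands is OrbitCom→Band F ($788M), Meridian→Band A ($917M), total $1705M.
VCG payment = (others' best without Solara) − (others' welfare with Solara) = 1705 − 1339 = $366M.

Solara pays $366M.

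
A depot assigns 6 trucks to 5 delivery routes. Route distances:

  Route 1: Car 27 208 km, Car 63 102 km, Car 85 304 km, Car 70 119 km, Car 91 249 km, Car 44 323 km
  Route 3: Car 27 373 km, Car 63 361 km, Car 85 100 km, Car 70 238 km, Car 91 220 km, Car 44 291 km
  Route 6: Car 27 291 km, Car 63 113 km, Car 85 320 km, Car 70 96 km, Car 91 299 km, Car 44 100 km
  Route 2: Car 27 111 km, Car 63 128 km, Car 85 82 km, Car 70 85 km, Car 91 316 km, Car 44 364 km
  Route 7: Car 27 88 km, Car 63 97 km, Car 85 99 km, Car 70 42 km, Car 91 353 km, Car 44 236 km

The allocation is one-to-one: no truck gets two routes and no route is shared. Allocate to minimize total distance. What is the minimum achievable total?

Min total: 455 km

Treat this as an assignment problem: match each truck to one route.
Optimal: Car 63→Route 1 (102 km), Car 85→Route 3 (100 km), Car 44→Route 6 (100 km), Car 27→Route 2 (111 km), Car 70→Route 7 (42 km) — total 102+100+100+111+42 = 455 km.
Column-greedy (each route in turn goes to its cheapest remaining truck) gives 645 km, worse by 190.
Next-best assignment: Car 63→Route 1, Car 85→Route 3, Car 44→Route 6, Car 70→Route 2, Car 27→Route 7 = 475 km.
Every other assignment is strictly worse.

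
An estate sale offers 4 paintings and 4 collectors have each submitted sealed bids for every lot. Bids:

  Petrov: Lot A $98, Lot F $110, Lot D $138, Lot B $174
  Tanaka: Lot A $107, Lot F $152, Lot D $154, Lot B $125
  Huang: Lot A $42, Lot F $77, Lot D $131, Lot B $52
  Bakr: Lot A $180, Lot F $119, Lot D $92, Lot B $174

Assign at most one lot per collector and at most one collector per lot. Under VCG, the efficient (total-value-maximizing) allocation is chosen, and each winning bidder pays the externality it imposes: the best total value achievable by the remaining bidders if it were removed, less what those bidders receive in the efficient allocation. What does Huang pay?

Efficient allocation: Petrov→Lot B ($174), Tanaka→Lot F ($152), Huang→Lot D ($131), Bakr→Lot A ($180); total welfare W = $637.
Huang receives Lot D at value $131, so the others get W − 131 = $506.
Without Huang: best allocation of the remaining 3 bidders over all 4 lots is Petrov→Lot B ($174), Tanaka→Lot D ($154), Bakr→Lot A ($180), total $508.
VCG payment = (others' best without Huang) − (others' welfare with Huang) = 508 − 506 = $2.

Huang pays $2.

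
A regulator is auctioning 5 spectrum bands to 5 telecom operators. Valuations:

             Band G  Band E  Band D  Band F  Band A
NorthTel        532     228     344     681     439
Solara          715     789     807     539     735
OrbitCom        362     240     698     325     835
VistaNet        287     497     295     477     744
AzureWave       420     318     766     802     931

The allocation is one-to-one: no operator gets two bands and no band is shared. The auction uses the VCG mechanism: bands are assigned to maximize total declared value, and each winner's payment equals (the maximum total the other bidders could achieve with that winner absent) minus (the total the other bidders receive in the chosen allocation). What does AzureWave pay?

Efficient allocation: NorthTel→Band G ($532M), Solara→Band E ($789M), OrbitCom→Band D ($698M), VistaNet→Band A ($744M), AzureWave→Band F ($802M); total welfare W = $3565M.
AzureWave receives Band F at value $802M, so the others get W − 802 = $2763M.
Without AzureWave: best allocation of the remaining 4 bidders over all 5 bands is NorthTel→Band F ($681M), Solara→Band E ($789M), OrbitCom→Band D ($698M), VistaNet→Band A ($744M), total $2912M.
VCG payment = (others' best without AzureWave) − (others' welfare with AzureWave) = 2912 − 2763 = $149M.

AzureWave pays $149M.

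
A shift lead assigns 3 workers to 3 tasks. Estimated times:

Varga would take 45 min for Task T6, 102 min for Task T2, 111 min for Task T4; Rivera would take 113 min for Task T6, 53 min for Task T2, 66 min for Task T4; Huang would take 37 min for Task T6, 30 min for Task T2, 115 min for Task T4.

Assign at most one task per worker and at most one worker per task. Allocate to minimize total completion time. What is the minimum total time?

Minimum total: 141 min

Optimal: Varga→Task T6 (45 min), Rivera→Task T4 (66 min), Huang→Task T2 (30 min) — total 45+66+30 = 141 min.
Column-greedy (each task in turn goes to its cheapest remaining worker) gives 201 min, worse by 60.
Next-best assignment: Varga→Task T4, Rivera→Task T2, Huang→Task T6 = 201 min.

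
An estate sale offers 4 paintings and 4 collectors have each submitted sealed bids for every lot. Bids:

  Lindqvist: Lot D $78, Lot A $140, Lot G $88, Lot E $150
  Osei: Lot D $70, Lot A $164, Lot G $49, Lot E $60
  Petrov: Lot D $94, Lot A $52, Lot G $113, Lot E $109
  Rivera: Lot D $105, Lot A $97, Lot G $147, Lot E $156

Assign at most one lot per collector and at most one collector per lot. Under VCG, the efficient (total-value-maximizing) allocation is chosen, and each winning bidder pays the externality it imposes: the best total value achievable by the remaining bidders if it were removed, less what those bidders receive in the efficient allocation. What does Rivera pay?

Rivera pays $19.

Efficient allocation: Lindqvist→Lot E ($150), Osei→Lot A ($164), Petrov→Lot D ($94), Rivera→Lot G ($147); total welfare W = $555.
Rivera receives Lot G at value $147, so the others get W − 147 = $408.
Without Rivera: best allocation of the remaining 3 bidders over all 4 lots is Lindqvist→Lot E ($150), Osei→Lot A ($164), Petrov→Lot G ($113), total $427.
VCG payment = (others' best without Rivera) − (others' welfare with Rivera) = 427 − 408 = $19.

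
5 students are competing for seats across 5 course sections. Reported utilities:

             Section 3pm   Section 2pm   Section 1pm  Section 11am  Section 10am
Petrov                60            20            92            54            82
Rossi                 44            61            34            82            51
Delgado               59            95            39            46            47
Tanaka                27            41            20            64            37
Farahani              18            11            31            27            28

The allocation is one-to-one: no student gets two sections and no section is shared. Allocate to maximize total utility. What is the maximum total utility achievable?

Optimal: Petrov→Section 1pm (92 points), Rossi→Section 11am (82 points), Delgado→Section 2pm (95 points), Tanaka→Section 3pm (27 points), Farahani→Section 10am (28 points) — total 92+82+95+27+28 = 324 points.
Column-greedy (each section in turn goes to its best remaining student) gives 281 points, worse by 43.

Maximum total: 324 points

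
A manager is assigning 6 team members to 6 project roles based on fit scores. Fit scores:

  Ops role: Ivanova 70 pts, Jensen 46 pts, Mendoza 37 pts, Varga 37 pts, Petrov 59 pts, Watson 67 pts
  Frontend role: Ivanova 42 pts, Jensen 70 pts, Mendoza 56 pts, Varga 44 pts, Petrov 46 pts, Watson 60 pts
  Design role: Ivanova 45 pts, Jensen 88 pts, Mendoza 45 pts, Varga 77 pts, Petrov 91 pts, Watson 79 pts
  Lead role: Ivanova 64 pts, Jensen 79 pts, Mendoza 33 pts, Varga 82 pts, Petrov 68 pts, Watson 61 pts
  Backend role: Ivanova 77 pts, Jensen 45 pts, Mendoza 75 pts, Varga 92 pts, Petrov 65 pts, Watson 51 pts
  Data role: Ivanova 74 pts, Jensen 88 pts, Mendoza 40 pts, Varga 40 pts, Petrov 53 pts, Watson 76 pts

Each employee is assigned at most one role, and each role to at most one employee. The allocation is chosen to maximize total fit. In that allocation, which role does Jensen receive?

Jensen receives Data role.

This is the linear assignment problem.
Optimal: Ivanova→Ops role (70 pts), Jensen→Data role (88 pts), Mendoza→Backend role (75 pts), Varga→Lead role (82 pts), Petrov→Design role (91 pts), Watson→Frontend role (60 pts) — total 70+88+75+82+91+60 = 466 pts.
Column-greedy (each role in turn goes to its best remaining employee) gives 464 pts, worse by 2.
Swapping Watson↔Petrov (Watson→Design role 79 pts, Petrov→Frontend role 46 pts) loses 26.
No other one-to-one assignment exceeds 466 pts.
Jensen's own top role is Design role (88 pts), but forcing Jensen→Design role and reassigning the rest optimally gives only 450 pts — worse by 16.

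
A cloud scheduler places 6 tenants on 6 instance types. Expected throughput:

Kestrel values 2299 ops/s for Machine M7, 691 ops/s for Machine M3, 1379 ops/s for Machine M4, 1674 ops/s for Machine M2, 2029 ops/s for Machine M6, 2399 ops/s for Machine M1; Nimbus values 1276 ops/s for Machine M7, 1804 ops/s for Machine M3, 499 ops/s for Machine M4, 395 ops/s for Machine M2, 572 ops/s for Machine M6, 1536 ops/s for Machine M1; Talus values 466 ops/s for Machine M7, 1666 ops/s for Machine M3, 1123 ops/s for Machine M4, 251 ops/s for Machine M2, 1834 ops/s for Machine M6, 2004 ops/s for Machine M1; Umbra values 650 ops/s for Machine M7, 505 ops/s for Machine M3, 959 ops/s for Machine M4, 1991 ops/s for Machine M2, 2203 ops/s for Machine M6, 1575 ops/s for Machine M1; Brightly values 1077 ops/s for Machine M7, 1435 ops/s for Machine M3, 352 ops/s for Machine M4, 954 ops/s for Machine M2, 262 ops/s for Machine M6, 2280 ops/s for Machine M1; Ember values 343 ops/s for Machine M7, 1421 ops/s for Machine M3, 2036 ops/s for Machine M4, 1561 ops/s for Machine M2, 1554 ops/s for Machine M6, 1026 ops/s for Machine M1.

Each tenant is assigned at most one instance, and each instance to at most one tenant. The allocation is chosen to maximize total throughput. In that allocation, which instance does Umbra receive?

Umbra receives Machine M2.

Optimal: Kestrel→Machine M7 (2299 ops/s), Nimbus→Machine M3 (1804 ops/s), Talus→Machine M6 (1834 ops/s), Umbra→Machine M2 (1991 ops/s), Brightly→Machine M1 (2280 ops/s), Ember→Machine M4 (2036 ops/s) — total 2299+1804+1834+1991+2280+2036 = 12244 ops/s.
Max-entry greedy (repeatedly take the single best remaining cell) gives 9770 ops/s, worse by 2474.
Umbra's own top instance is Machine M6 (2203 ops/s), but forcing Umbra→Machine M6 and reassigning the rest optimally gives only 11300 ops/s — worse by 944.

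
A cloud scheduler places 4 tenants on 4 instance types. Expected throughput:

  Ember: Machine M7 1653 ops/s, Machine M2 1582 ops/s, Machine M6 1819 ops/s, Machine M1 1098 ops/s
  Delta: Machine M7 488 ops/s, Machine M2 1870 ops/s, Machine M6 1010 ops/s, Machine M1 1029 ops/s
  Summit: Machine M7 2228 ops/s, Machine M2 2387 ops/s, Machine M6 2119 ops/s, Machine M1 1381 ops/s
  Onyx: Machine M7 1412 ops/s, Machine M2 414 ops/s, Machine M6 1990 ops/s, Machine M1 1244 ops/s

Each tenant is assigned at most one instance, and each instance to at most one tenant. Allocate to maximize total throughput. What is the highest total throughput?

Optimal: Ember→Machine M1 (1098 ops/s), Delta→Machine M2 (1870 ops/s), Summit→Machine M7 (2228 ops/s), Onyx→Machine M6 (1990 ops/s) — total 1098+1870+2228+1990 = 7186 ops/s.
Row-greedy (each tenant in turn takes its best remaining instance) gives 7161 ops/s, worse by 25.
Next-best assignment: Ember→Machine M6, Delta→Machine M2, Summit→Machine M7, Onyx→Machine M1 = 7161 ops/s.
Every other assignment is strictly worse.

Max total: 7186 ops/s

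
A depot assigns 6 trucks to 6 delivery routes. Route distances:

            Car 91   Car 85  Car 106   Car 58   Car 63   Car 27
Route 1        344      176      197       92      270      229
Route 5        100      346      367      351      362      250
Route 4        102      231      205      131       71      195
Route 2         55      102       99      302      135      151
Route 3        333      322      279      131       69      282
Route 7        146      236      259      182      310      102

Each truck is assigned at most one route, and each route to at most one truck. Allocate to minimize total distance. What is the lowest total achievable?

Optimal: Car 91→Route 5 (100 km), Car 85→Route 2 (102 km), Car 106→Route 4 (205 km), Car 58→Route 1 (92 km), Car 63→Route 3 (69 km), Car 27→Route 7 (102 km) — total 100+102+205+92+69+102 = 670 km.
Min-entry greedy (repeatedly take the single cheapest remaining cell) gives 869 km, worse by 199.
Swapping Car 63↔Car 91 (Car 63→Route 5 362 km, Car 91→Route 3 333 km) adds 526.

Minimum total: 670 km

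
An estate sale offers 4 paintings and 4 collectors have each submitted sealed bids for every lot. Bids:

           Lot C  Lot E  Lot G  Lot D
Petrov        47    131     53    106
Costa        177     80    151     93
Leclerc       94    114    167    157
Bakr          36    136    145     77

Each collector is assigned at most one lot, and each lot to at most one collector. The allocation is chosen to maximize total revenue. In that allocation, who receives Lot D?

Leclerc receives Lot D.

Treat this as an assignment problem: match each collector to one lot.
Optimal: Petrov→Lot E ($131), Costa→Lot C ($177), Leclerc→Lot D ($157), Bakr→Lot G ($145) — total 131+177+157+145 = $610.
Column-greedy (each lot in turn goes to its best remaining collector) gives $586, worse by 24.
Every other assignment is strictly worse.
Leclerc's own top lot is Lot G ($167), but forcing Leclerc→Lot G and reassigning the rest optimally gives only $586 — worse by 24.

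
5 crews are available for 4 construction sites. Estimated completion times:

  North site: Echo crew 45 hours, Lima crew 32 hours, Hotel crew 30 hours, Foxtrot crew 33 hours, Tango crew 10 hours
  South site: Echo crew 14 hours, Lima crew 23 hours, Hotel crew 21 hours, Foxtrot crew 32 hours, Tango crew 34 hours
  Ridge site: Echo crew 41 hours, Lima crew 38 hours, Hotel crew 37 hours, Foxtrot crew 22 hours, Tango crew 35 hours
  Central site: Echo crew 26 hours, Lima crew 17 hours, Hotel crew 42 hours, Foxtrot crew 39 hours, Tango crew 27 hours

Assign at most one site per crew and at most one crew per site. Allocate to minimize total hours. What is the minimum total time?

Minimum total: 63 hours

Optimal: Tango crew→North site (10 hours), Echo crew→South site (14 hours), Foxtrot crew→Ridge site (22 hours), Lima crew→Central site (17 hours) — total 10+14+22+17 = 63 hours.
Row-greedy (each crew in turn takes its cheapest remaining site) gives 83 hours, worse by 20.
Swapping Lima crew↔Tango crew (Lima crew→North site 32 hours, Tango crew→Central site 27 hours) adds 32.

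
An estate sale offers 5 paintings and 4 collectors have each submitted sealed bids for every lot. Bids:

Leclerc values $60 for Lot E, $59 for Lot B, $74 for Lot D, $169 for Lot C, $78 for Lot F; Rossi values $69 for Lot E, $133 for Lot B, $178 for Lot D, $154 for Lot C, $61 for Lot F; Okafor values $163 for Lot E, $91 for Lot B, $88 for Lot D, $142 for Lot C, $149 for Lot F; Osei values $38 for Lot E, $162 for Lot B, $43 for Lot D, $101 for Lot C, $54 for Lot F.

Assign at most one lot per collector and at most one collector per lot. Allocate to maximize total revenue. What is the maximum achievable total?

Max total: $672

This is a one-to-one assignment (maximum-weight bipartite matching).
Optimal: Leclerc→Lot C ($169), Rossi→Lot D ($178), Okafor→Lot E ($163), Osei→Lot B ($162) — total 169+178+163+162 = $672.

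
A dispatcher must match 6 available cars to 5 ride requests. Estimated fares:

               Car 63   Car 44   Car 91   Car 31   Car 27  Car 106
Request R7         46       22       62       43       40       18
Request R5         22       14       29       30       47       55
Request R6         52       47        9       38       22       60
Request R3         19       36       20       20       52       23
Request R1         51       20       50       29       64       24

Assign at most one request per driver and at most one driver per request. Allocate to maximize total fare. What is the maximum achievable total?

Maximum total: $269

Optimal: Car 91→Request R7 ($62), Car 106→Request R5 ($55), Car 63→Request R6 ($52), Car 44→Request R3 ($36), Car 27→Request R1 ($64) — total 62+55+52+36+64 = $269.
Row-greedy (each driver in turn takes its best remaining request) gives $244, worse by 25.
Next-best assignment: Car 91→Request R7, Car 106→Request R5, Car 44→Request R6, Car 27→Request R3, Car 63→Request R1 = $267.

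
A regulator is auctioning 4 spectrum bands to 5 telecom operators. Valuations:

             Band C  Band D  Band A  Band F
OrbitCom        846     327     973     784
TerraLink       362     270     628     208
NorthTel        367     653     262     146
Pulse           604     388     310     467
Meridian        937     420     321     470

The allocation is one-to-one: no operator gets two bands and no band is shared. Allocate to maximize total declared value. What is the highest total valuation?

Maximum total: $3030M

Optimal: Meridian→Band C ($937M), NorthTel→Band D ($653M), OrbitCom→Band A ($973M), Pulse→Band F ($467M) — total 937+653+973+467 = $3030M.
Row-greedy (each operator in turn takes its best remaining band) gives $2455M, worse by 575.
Next-best assignment: Meridian→Band C, NorthTel→Band D, TerraLink→Band A, OrbitCom→Band F = $3002M.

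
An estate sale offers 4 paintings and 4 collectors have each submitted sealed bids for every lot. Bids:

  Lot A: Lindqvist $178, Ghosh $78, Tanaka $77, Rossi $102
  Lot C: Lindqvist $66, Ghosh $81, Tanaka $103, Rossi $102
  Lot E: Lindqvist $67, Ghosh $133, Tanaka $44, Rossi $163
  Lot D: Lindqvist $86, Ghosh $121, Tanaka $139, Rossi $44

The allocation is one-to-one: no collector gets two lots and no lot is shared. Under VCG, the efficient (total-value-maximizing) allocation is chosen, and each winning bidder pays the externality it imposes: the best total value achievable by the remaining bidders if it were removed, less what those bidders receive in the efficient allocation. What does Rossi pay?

Efficient allocation: Lindqvist→Lot A ($178), Ghosh→Lot D ($121), Tanaka→Lot C ($103), Rossi→Lot E ($163); total welfare W = $565.
Rossi receives Lot E at value $163, so the others get W − 163 = $402.
Without Rossi: best allocation of the remaining 3 bidders over all 4 lots is Lindqvist→Lot A ($178), Ghosh→Lot E ($133), Tanaka→Lot D ($139), total $450.
VCG payment = (others' best without Rossi) − (others' welfare with Rossi) = 450 − 402 = $48.

Rossi pays $48.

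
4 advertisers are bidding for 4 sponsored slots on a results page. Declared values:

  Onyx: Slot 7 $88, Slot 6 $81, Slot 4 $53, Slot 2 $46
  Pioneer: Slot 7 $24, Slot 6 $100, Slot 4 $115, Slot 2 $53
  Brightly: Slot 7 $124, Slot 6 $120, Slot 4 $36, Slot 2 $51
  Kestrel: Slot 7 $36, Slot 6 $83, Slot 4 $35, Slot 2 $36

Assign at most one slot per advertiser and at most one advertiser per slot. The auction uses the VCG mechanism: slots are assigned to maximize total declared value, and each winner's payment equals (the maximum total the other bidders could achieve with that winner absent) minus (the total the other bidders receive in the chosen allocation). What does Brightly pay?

Efficient allocation: Onyx→Slot 2 ($46), Pioneer→Slot 4 ($115), Brightly→Slot 7 ($124), Kestrel→Slot 6 ($83); total welfare W = $368.
Brightly receives Slot 7 at value $124, so the others get W − 124 = $244.
Without Brightly: best allocation of the remaining 3 bidders over all 4 slots is Onyx→Slot 7 ($88), Pioneer→Slot 4 ($115), Kestrel→Slot 6 ($83), total $286.
VCG payment = (others' best without Brightly) − (others' welfare with Brightly) = 286 − 244 = $42.

Brightly pays $42.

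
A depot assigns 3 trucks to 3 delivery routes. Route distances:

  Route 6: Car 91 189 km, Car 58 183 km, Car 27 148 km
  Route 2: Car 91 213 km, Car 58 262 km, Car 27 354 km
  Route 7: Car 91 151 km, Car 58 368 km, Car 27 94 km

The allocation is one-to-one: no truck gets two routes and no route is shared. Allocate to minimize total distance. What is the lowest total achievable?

Min total: 490 km

Optimal: Car 91→Route 2 (213 km), Car 58→Route 6 (183 km), Car 27→Route 7 (94 km) — total 213+183+94 = 490 km.
Swapping Car 27↔Car 91 (Car 27→Route 2 354 km, Car 91→Route 7 151 km) adds 198.
No other one-to-one assignment undercuts 490 km.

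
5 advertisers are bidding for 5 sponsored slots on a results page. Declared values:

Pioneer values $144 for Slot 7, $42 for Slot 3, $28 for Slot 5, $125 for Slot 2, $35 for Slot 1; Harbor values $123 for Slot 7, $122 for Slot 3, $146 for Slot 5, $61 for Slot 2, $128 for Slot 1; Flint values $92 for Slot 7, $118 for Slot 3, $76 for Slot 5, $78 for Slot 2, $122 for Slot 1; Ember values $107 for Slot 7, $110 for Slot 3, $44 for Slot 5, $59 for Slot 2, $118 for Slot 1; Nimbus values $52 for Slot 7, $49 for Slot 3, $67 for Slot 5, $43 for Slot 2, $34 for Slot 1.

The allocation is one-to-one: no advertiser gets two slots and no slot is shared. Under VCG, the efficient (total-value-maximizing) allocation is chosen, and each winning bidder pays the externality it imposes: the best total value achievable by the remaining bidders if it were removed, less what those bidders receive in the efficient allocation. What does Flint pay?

Efficient allocation: Pioneer→Slot 7 ($144), Harbor→Slot 5 ($146), Flint→Slot 3 ($118), Ember→Slot 1 ($118), Nimbus→Slot 2 ($43); total welfare W = $569.
Flint receives Slot 3 at value $118, so the others get W − 118 = $451.
Without Flint: best allocation of the remaining 4 bidders over all 5 slots is Pioneer→Slot 7 ($144), Harbor→Slot 5 ($146), Ember→Slot 1 ($118), Nimbus→Slot 3 ($49), total $457.
VCG payment = (others' best without Flint) − (others' welfare with Flint) = 457 − 451 = $6.

Flint pays $6.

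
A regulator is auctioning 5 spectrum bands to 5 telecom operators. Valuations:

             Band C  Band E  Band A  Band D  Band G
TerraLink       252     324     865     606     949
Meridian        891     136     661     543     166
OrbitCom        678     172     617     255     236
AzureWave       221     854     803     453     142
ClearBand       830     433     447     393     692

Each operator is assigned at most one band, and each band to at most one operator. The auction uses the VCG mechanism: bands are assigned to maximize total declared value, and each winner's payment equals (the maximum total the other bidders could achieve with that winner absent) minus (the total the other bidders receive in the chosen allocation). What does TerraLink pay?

Efficient allocation: TerraLink→Band G ($949M), Meridian→Band D ($543M), OrbitCom→Band A ($617M), AzureWave→Band E ($854M), ClearBand→Band C ($830M); total welfare W = $3793M.
TerraLink receives Band G at value $949M, so the others get W − 949 = $2844M.
Without TerraLink: best allocation of the remaining 4 bidders over all 5 bands is Meridian→Band C ($891M), OrbitCom→Band A ($617M), AzureWave→Band E ($854M), ClearBand→Band G ($692M), total $3054M.
VCG payment = (others' best without TerraLink) − (others' welfare with TerraLink) = 3054 − 2844 = $210M.

TerraLink pays $210M.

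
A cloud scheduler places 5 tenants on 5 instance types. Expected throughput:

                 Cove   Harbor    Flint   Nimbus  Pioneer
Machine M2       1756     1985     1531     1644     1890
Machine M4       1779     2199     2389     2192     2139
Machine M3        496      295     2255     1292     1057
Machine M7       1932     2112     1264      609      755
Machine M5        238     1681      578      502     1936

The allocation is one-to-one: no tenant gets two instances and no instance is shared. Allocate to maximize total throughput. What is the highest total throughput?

Optimal: Cove→Machine M7 (1932 ops/s), Harbor→Machine M2 (1985 ops/s), Flint→Machine M3 (2255 ops/s), Nimbus→Machine M4 (2192 ops/s), Pioneer→Machine M5 (1936 ops/s) — total 1932+1985+2255+2192+1936 = 10300 ops/s.
Max-entry greedy (repeatedly take the single best remaining cell) gives 9485 ops/s, worse by 815.
Every other assignment is strictly worse.

Max total: 10300 ops/s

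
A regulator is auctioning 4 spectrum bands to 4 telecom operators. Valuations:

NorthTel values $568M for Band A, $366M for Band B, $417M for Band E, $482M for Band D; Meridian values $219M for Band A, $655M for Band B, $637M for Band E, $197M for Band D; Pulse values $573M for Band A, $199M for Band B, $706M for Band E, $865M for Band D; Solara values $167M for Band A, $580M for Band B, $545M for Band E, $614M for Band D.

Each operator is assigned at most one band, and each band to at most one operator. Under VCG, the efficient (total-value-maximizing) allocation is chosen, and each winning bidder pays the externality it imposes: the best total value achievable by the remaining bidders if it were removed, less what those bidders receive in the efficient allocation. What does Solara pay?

Efficient allocation: NorthTel→Band A ($568M), Meridian→Band E ($637M), Pulse→Band D ($865M), Solara→Band B ($580M); total welfare W = $2650M.
Solara receives Band B at value $580M, so the others get W − 580 = $2070M.
Without Solara: best allocation of the remaining 3 bidders over all 4 bands is NorthTel→Band A ($568M), Meridian→Band B ($655M), Pulse→Band D ($865M), total $2088M.
VCG payment = (others' best without Solara) − (others' welfare with Solara) = 2088 − 2070 = $18M.

Solara pays $18M.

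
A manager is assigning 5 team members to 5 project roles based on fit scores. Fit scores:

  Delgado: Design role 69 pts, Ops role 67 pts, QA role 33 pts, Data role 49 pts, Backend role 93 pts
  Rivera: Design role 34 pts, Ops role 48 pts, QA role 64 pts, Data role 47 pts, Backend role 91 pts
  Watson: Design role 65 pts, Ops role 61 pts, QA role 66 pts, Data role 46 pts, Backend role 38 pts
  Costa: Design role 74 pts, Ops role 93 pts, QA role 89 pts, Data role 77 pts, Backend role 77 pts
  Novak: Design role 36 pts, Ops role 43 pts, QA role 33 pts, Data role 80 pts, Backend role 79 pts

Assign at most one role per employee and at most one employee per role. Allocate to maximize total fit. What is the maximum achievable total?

Optimal: Delgado→Design role (69 pts), Rivera→Backend role (91 pts), Watson→QA role (66 pts), Costa→Ops role (93 pts), Novak→Data role (80 pts) — total 69+91+66+93+80 = 399 pts.
Max-entry greedy (repeatedly take the single best remaining cell) gives 366 pts, worse by 33.
Swapping Novak↔Watson (Novak→QA role 33 pts, Watson→Data role 46 pts) loses 67.

Maximum total: 399 pts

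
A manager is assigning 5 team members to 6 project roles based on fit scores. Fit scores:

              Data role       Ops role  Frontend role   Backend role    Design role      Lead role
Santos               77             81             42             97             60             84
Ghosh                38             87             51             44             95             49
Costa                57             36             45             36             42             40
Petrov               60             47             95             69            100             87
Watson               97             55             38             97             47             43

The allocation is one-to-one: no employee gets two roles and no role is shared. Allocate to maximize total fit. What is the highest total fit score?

Maximum total: 428 pts

This is a one-to-one assignment (maximum-weight bipartite matching).
Optimal: Santos→Lead role (84 pts), Ghosh→Design role (95 pts), Costa→Data role (57 pts), Petrov→Frontend role (95 pts), Watson→Backend role (97 pts) — total 84+95+57+95+97 = 428 pts.
Max-entry greedy (repeatedly take the single best remaining cell) gives 426 pts, worse by 2.
Swapping Watson↔Costa (Watson→Data role 97 pts, Costa→Backend role 36 pts) loses 21.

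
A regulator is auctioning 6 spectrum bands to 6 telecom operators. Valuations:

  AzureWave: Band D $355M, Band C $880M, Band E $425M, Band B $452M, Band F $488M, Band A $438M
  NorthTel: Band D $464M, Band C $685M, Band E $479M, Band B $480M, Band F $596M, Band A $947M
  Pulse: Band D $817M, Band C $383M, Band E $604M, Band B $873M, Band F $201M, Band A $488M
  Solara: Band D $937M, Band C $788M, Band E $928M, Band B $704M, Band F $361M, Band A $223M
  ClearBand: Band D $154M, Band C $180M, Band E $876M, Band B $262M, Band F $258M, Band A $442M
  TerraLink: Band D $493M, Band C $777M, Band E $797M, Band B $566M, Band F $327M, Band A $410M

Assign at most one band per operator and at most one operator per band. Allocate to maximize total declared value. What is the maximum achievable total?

This is the linear assignment problem.
Optimal: AzureWave→Band F ($488M), NorthTel→Band A ($947M), Pulse→Band B ($873M), Solara→Band D ($937M), ClearBand→Band E ($876M), TerraLink→Band C ($777M) — total 488+947+873+937+876+777 = $4898M.

Max total: $4898M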